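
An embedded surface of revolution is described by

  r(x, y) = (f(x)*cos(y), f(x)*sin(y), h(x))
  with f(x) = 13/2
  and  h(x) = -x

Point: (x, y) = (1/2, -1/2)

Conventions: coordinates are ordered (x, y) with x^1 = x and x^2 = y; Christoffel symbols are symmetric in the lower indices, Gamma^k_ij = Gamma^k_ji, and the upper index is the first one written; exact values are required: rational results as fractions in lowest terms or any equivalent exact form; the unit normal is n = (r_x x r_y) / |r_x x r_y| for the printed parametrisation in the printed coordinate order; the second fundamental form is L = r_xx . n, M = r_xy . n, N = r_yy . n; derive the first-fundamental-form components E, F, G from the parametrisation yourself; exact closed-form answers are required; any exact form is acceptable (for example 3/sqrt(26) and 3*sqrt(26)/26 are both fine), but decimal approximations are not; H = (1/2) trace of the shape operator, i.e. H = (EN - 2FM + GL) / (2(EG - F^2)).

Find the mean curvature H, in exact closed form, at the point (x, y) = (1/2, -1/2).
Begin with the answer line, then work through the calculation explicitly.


Answer: H = -1/13

f = 13/2, f' = 0, f'' = 0, h' = -1, h'' = 0
E = 1, F = 0, G = 169/4; answer radicand W^2 = 1
unnormalised second-form numerators: l = 0, m = 0, n = -13/2; L = l/sqrt(1), and similarly M = m/sqrt(W^2), N = n/sqrt(W^2)
H = (E*n - 2*F*m + G*l) / (2*(EG - F^2)*sqrt(W^2)); E*n - 2*F*m + G*l = -13/2, EG - F^2 = 169/4, so H = (-1/13)/sqrt(1)


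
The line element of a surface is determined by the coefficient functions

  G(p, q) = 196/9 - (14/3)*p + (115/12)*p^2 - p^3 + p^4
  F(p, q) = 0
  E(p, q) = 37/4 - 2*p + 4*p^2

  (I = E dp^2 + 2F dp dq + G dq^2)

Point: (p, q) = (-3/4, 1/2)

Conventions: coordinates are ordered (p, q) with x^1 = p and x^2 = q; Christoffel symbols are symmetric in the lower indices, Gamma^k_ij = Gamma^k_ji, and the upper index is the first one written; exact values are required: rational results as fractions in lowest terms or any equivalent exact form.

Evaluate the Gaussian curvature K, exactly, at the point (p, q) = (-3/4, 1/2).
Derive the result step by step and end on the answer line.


E = 13, F = 0, G = 72361/2304, EG - F^2 = 940693/2304 at the point
E_p = -8, E_q = 0, F_p = 0, F_q = 0, G_p = -269/12, G_q = 0
E_qq = 0, F_pq = 0, G_pp = 365/12
Apply the Brioschi formula K = (det M1 - det M2)/(EG - F^2)^2 over the derivative matrices of E, F, G.
M1 = [[-E_qq/2 + F_pq - G_pp/2, E_p/2, F_p - E_q/2], [F_q - G_p/2, E, F], [G_q/2, F, G]] = [[-365/24, -4, 0], [269/24, 13, 0], [0, 0, 72361/2304]]; det M1 = -88497503/18432
M2 = [[0, E_q/2, G_p/2], [E_q/2, E, F], [G_p/2, F, G]] = [[0, 0, -269/24], [0, 13, 0], [-269/24, 0, 72361/2304]]; det M2 = -940693/576
det M1 - det M2 = -19465109/6144; K = -19465109/6144 / (940693/2304)^2 = -864/45461

Answer: K = -864/45461


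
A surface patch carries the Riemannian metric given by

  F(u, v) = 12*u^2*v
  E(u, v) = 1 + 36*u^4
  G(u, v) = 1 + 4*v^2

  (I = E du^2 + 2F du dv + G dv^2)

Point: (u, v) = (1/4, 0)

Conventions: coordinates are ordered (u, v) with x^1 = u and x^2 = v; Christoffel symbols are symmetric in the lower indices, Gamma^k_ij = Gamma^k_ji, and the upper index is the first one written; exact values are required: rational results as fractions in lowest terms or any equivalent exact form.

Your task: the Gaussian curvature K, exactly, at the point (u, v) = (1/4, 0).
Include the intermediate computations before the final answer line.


E = 73/64, F = 0, G = 1, EG - F^2 = 73/64 at the point
E_u = 9/4, E_v = 0, F_u = 0, F_v = 3/4, G_u = 0, G_v = 0
E_vv = 0, F_uv = 6, G_uu = 0
K follows from Brioschi's formula, (det M1 - det M2)/(EG - F^2)^2.
M1 = [[-E_vv/2 + F_uv - G_uu/2, E_u/2, F_u - E_v/2], [F_v - G_u/2, E, F], [G_v/2, F, G]] = [[6, 9/8, 0], [3/4, 73/64, 0], [0, 0, 1]]; det M1 = 6
M2 = [[0, E_v/2, G_u/2], [E_v/2, E, F], [G_u/2, F, G]] = [[0, 0, 0], [0, 73/64, 0], [0, 0, 1]]; det M2 = 0
det M1 - det M2 = 6; K = 6 / (73/64)^2 = 24576/5329

Answer: K = 24576/5329


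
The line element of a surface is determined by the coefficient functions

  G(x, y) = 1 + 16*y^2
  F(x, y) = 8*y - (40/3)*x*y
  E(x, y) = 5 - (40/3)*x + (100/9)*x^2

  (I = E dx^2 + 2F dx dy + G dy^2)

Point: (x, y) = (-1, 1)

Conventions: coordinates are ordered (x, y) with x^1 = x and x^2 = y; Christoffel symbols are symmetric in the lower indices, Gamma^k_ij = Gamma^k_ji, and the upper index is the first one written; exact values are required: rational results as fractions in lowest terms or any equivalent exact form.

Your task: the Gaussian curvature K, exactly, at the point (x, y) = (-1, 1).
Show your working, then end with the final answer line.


E = 265/9, F = 64/3, G = 17, EG - F^2 = 409/9 at the point
E_x = -320/9, E_y = 0, F_x = -40/3, F_y = 64/3, G_x = 0, G_y = 32
E_yy = 0, F_xy = -40/3, G_xx = 0
The intrinsic route: Brioschi's K = (det M1 - det M2)/(EG - F^2)^2.
M1 = [[-E_yy/2 + F_xy - G_xx/2, E_x/2, F_x - E_y/2], [F_y - G_x/2, E, F], [G_y/2, F, G]] = [[-40/3, -160/9, -40/3], [64/3, 265/9, 64/3], [16, 64/3, 17]]; det M1 = -40/3
M2 = [[0, E_y/2, G_x/2], [E_y/2, E, F], [G_x/2, F, G]] = [[0, 0, 0], [0, 265/9, 64/3], [0, 64/3, 17]]; det M2 = 0
det M1 - det M2 = -40/3; K = -40/3 / (409/9)^2 = -1080/167281

Answer: K = -1080/167281


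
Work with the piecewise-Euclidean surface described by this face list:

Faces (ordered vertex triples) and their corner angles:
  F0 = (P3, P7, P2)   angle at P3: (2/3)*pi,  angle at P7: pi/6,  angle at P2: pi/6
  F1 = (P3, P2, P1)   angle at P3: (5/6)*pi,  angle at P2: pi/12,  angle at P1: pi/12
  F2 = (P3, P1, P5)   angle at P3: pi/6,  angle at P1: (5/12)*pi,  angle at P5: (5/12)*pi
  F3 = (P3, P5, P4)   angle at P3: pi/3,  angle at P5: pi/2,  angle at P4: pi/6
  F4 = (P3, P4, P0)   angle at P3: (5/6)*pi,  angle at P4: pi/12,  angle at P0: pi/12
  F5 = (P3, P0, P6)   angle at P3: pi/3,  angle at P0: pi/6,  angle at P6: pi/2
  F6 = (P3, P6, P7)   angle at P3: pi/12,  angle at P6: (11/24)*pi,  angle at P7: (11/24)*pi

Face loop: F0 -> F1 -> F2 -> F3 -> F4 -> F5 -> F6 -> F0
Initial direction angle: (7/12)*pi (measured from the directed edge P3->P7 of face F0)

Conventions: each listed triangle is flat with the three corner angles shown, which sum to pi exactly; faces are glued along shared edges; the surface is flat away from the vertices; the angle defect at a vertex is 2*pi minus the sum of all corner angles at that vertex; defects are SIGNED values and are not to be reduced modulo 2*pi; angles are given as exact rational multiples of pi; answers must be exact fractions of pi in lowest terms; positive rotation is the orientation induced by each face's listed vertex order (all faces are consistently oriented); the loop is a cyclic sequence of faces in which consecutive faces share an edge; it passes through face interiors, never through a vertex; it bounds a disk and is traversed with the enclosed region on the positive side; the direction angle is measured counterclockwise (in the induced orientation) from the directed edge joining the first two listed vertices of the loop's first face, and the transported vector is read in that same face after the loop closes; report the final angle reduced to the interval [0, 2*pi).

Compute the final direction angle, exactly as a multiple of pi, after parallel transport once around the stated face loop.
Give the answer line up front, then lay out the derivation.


Answer: final direction angle = (4/3)*pi

enclosed vertex P3: corner angles sum to (13/4)*pi, defect = 2*pi - (13/4)*pi = (-5/4)*pi
adding the enclosed defects to the starting angle (mod 2*pi, induced orientation) gives the holonomy
final angle = (7/12)*pi - (5/4)*pi = (4/3)*pi (mod 2*pi)


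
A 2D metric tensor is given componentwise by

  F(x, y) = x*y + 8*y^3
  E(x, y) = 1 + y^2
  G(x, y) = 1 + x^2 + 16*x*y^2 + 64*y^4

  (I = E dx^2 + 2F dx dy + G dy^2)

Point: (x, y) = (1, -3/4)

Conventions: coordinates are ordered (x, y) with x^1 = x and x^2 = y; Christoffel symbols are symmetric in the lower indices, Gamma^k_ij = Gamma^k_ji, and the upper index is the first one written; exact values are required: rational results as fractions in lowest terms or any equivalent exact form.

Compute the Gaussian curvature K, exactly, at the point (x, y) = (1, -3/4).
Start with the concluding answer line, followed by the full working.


Answer: K = -256/259081

E = 25/16, F = -33/8, G = 125/4, EG - F^2 = 509/16 at the point
E_x = 0, E_y = -3/2, F_x = -3/4, F_y = 29/2, G_x = 11, G_y = -132
E_yy = 2, F_xy = 1, G_xx = 2
Apply the Brioschi formula K = (det M1 - det M2)/(EG - F^2)^2 over the derivative matrices of E, F, G.
M1 = [[-E_yy/2 + F_xy - G_xx/2, E_x/2, F_x - E_y/2], [F_y - G_x/2, E, F], [G_y/2, F, G]] = [[-1, 0, 0], [9, 25/16, -33/8], [-66, -33/8, 125/4]]; det M1 = -509/16
M2 = [[0, E_y/2, G_x/2], [E_y/2, E, F], [G_x/2, F, G]] = [[0, -3/4, 11/2], [-3/4, 25/16, -33/8], [11/2, -33/8, 125/4]]; det M2 = -493/16
det M1 - det M2 = -1; K = -1 / (509/16)^2 = -256/259081


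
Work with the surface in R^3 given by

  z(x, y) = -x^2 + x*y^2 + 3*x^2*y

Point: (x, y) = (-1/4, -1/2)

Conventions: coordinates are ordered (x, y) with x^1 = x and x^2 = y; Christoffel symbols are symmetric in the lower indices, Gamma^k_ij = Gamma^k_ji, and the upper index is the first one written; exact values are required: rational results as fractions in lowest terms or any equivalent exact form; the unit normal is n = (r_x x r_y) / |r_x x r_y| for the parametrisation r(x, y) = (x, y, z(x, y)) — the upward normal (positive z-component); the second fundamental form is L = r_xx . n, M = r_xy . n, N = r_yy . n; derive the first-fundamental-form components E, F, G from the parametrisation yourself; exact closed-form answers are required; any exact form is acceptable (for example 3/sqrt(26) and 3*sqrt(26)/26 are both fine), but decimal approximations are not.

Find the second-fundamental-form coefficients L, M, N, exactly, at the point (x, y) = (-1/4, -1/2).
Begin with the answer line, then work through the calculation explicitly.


Answer: L = -80*sqrt(881)/881, M = -40*sqrt(881)/881, N = -8*sqrt(881)/881

z_x = 3/2, z_y = 7/16, z_xx = -5, z_xy = -5/2, z_yy = -1/2
E = 13/4, F = 21/32, G = 305/256; answer radicand W^2 = 881/256
unnormalised second-form numerators: l = -5, m = -5/2, n = -1/2; L = l/sqrt(881/256), and similarly M = m/sqrt(W^2), N = n/sqrt(W^2)


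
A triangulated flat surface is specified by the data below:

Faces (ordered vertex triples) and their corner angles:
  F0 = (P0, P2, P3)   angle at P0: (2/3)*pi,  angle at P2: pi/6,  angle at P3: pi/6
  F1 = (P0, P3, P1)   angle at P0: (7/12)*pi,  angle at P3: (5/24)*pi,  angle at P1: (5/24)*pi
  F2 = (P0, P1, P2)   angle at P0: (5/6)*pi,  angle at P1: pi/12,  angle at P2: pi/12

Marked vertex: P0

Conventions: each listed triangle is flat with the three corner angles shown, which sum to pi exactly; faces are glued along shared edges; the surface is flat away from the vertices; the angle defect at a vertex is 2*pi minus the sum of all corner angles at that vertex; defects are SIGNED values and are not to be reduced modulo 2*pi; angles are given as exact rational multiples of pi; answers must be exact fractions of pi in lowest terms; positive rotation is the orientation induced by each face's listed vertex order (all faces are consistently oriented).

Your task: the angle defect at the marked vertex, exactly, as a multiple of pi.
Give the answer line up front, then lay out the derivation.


Answer: defect(P0) = -pi/12

Sum of corner angles at P0: (25/12)*pi
defect = 2*pi - (25/12)*pi


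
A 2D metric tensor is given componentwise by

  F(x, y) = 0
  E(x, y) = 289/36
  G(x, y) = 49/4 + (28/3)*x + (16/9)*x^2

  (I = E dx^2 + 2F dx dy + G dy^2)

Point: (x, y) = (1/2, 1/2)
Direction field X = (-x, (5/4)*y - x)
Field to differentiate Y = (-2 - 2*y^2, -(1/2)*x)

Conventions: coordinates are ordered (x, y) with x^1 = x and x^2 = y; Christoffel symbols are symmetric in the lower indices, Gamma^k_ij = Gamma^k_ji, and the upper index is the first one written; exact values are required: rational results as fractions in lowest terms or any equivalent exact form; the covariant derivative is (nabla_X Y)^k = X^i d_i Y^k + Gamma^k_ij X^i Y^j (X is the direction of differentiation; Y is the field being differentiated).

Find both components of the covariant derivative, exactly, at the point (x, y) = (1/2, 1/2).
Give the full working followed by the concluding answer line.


E = 289/36, F = 0, G = 625/36 at the point
E_x = 0, E_y = 0, F_x = 0, F_y = 0, G_x = 100/9, G_y = 0
EG - F^2 = 180625/1296;  g^inv = (1296/180625) * [[625/36, 0], [0, 289/36]]
first-kind symbols [ij,l] = (1/2)(d_i g_jl + d_j g_il - d_l g_ij): [xx,x] = E_x/2 = 0, [xx,y] = F_x - E_y/2 = 0, [xy,x] = E_y/2 = 0, [xy,y] = G_x/2 = 50/9, [yy,x] = F_y - G_x/2 = -50/9, [yy,y] = G_y/2 = 0
Gamma^x_ij = (G*[ij,x] - F*[ij,y])/(EG - F^2), Gamma^y_ij = (E*[ij,y] - F*[ij,x])/(EG - F^2)
Gamma_xxx = 0, Gamma_xxy = 0, Gamma_xyy = -200/289, Gamma_yxx = 0, Gamma_yxy = 8/25, Gamma_yyy = 0
X = (-1/2, 1/8), Y = (-5/2, -1/4) at the point

Answer: (nabla_X Y)^x = -66/289, (nabla_X Y)^y = 19/100


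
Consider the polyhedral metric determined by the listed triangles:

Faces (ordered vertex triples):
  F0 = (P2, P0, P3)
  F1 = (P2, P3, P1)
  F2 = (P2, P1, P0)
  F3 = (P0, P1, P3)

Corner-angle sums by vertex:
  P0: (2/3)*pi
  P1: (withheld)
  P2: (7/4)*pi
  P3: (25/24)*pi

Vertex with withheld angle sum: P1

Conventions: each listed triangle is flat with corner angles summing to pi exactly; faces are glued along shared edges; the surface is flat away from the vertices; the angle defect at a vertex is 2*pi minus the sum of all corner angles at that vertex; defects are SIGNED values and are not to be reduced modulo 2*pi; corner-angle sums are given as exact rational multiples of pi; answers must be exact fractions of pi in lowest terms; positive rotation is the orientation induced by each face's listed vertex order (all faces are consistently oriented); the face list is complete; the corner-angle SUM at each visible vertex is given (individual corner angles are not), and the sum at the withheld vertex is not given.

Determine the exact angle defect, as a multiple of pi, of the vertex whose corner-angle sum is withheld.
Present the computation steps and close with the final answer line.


V = 4, E = 6, F = 4; chi = V - E + F = 2
Gauss-Bonnet: total defect = 2*pi*chi = 4*pi; visible defects sum to (61/24)*pi

Answer: defect(P1) = (35/24)*pi


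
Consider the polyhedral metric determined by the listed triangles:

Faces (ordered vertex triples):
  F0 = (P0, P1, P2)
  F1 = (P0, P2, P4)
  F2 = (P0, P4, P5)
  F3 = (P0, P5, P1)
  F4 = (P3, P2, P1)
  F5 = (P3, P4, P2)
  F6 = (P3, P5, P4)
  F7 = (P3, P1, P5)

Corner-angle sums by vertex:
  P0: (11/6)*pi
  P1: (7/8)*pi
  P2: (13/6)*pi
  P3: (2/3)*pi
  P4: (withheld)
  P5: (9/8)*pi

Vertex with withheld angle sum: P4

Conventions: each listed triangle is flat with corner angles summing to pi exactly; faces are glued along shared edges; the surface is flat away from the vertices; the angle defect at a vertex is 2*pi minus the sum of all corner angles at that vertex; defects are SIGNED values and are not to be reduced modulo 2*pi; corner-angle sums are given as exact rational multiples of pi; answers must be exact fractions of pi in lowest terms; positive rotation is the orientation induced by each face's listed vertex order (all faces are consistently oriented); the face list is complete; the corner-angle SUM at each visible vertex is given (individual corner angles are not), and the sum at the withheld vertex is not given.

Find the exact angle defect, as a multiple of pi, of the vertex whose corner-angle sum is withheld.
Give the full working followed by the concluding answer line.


V = 6, E = 12, F = 8; chi = V - E + F = 2
Gauss-Bonnet: total defect = 2*pi*chi = 4*pi; visible defects sum to (10/3)*pi

Answer: defect(P4) = (2/3)*pi


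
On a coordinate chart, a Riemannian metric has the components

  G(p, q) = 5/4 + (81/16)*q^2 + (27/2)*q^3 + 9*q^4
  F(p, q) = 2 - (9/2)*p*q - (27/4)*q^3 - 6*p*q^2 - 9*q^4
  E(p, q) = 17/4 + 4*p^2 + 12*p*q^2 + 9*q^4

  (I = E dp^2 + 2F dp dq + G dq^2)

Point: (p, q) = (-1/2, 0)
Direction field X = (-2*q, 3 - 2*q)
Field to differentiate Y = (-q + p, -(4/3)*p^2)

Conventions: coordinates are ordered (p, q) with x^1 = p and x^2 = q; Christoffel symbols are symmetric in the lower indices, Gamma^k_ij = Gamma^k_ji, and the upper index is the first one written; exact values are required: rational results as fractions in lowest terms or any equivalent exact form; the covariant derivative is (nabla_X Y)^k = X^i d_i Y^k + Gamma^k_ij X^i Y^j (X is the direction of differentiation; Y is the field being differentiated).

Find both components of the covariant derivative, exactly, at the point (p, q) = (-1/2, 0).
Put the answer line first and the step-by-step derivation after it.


Answer: (nabla_X Y)^p = -168/41, (nabla_X Y)^q = 72/41

E = 21/4, F = 2, G = 5/4 at the point
E_p = -4, E_q = 0, F_p = 0, F_q = 9/4, G_p = 0, G_q = 0
EG - F^2 = 41/16;  g^inv = (16/41) * [[5/4, -2], [-2, 21/4]]
first-kind symbols [ij,l] = (1/2)(d_i g_jl + d_j g_il - d_l g_ij): [pp,p] = E_p/2 = -2, [pp,q] = F_p - E_q/2 = 0, [pq,p] = E_q/2 = 0, [pq,q] = G_p/2 = 0, [qq,p] = F_q - G_p/2 = 9/4, [qq,q] = G_q/2 = 0
Gamma^p_ij = (G*[ij,p] - F*[ij,q])/(EG - F^2), Gamma^q_ij = (E*[ij,q] - F*[ij,p])/(EG - F^2)
Gamma_ppp = -40/41, Gamma_ppq = 0, Gamma_pqq = 45/41, Gamma_qpp = 64/41, Gamma_qpq = 0, Gamma_qqq = -72/41
X = (0, 3), Y = (-1/2, -1/3) at the point


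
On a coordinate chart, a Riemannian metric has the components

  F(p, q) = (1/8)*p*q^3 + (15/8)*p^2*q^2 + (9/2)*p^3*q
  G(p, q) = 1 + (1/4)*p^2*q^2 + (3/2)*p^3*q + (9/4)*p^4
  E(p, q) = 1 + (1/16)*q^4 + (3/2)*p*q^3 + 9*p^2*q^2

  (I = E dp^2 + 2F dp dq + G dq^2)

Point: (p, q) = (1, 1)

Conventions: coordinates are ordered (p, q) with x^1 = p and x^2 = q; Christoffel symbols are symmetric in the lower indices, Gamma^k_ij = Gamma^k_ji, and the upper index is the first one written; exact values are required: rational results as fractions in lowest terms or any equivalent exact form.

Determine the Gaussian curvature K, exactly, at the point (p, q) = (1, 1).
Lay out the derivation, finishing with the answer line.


E = 185/16, F = 13/2, G = 5, EG - F^2 = 249/16 at the point
E_p = 39/2, E_q = 91/4, F_p = 139/8, F_q = 69/8, G_p = 14, G_q = 2
E_qq = 111/4, F_pq = 171/8, G_pp = 73/2
The intrinsic route: Brioschi's K = (det M1 - det M2)/(EG - F^2)^2.
M1 = [[-E_qq/2 + F_pq - G_pp/2, E_p/2, F_p - E_q/2], [F_q - G_p/2, E, F], [G_q/2, F, G]] = [[-43/4, 39/4, 6], [13/8, 185/16, 13/2], [1, 13/2, 5]]; det M1 = -12105/64
M2 = [[0, E_q/2, G_p/2], [E_q/2, E, F], [G_p/2, F, G]] = [[0, 91/8, 7], [91/8, 185/16, 13/2], [7, 13/2, 5]]; det M2 = -11417/64
det M1 - det M2 = -43/4; K = -43/4 / (249/16)^2 = -2752/62001

Answer: K = -2752/62001


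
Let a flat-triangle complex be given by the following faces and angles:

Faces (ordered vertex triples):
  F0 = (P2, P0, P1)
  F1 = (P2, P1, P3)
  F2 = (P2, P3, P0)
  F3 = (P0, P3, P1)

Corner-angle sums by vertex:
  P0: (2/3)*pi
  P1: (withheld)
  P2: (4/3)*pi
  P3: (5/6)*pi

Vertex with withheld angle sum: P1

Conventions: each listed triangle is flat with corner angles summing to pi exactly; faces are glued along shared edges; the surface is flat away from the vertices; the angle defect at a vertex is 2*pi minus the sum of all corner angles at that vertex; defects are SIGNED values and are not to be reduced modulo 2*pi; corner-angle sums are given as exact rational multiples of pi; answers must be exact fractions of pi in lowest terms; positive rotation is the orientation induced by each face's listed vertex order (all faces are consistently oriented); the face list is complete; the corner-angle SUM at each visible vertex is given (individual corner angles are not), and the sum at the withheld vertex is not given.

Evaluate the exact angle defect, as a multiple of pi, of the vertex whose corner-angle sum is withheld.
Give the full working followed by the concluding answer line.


V = 4, E = 6, F = 4; chi = V - E + F = 2
Gauss-Bonnet: total defect = 2*pi*chi = 4*pi; visible defects sum to (19/6)*pi

Answer: defect(P1) = (5/6)*pi


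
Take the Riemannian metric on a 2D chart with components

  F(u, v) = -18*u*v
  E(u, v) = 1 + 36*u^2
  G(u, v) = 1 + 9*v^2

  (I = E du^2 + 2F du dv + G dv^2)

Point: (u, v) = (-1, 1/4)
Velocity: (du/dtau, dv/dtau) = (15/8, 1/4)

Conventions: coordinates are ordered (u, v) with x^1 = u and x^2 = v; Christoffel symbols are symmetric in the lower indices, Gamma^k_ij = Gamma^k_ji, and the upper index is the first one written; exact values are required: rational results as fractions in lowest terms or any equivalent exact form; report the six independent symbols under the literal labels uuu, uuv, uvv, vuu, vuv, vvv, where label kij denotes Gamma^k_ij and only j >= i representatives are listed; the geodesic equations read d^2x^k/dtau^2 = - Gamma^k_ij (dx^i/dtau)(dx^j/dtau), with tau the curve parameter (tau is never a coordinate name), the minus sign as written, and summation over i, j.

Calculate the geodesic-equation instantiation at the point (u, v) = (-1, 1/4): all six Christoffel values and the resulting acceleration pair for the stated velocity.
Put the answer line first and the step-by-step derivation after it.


Answer: Gamma_uuu = -576/601, Gamma_uuv = 0, Gamma_uvv = 288/601, Gamma_vuu = -72/601, Gamma_vuv = 0, Gamma_vvv = 36/601; accelerations (d^2u/dtau^2, d^2v/dtau^2) = (2007/601, 2007/4808)

E = 37, F = 9/2, G = 25/16 at the point
E_u = -72, E_v = 0, F_u = -9/2, F_v = 18, G_u = 0, G_v = 9/2
EG - F^2 = 601/16;  g^inv = (16/601) * [[25/16, -9/2], [-9/2, 37]]
first-kind symbols [ij,l] = (1/2)(d_i g_jl + d_j g_il - d_l g_ij): [uu,u] = E_u/2 = -36, [uu,v] = F_u - E_v/2 = -9/2, [uv,u] = E_v/2 = 0, [uv,v] = G_u/2 = 0, [vv,u] = F_v - G_u/2 = 18, [vv,v] = G_v/2 = 9/4
Gamma^u_ij = (G*[ij,u] - F*[ij,v])/(EG - F^2), Gamma^v_ij = (E*[ij,v] - F*[ij,u])/(EG - F^2)
Gamma_uuu = -576/601, Gamma_uuv = 0, Gamma_uvv = 288/601, Gamma_vuu = -72/601, Gamma_vuv = 0, Gamma_vvv = 36/601
d^2u/dtau^2 = -(Gamma_uuu*(15/8)^2 + 2*Gamma_uuv*(15/8)*(1/4) + Gamma_uvv*(1/4)^2) = 2007/601
d^2v/dtau^2 = -(Gamma_vuu*(15/8)^2 + 2*Gamma_vuv*(15/8)*(1/4) + Gamma_vvv*(1/4)^2) = 2007/4808


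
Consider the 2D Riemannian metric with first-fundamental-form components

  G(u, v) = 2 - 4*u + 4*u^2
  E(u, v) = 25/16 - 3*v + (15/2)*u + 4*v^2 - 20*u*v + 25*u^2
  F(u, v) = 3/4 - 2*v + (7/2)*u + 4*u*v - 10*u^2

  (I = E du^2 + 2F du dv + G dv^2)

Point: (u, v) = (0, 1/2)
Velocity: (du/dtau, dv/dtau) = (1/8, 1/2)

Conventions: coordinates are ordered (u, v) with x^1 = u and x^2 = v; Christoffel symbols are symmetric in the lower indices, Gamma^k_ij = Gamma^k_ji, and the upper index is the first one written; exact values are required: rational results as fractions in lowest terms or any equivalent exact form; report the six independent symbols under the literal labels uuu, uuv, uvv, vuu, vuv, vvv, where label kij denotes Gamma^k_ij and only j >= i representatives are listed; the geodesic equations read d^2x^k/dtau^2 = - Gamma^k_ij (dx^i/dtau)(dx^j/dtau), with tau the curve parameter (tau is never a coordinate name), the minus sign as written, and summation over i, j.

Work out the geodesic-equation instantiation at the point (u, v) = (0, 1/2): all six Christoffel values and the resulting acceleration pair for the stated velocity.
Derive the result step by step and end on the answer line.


E = 17/16, F = -1/4, G = 2 at the point
E_u = -5/2, E_v = 1, F_u = 11/2, F_v = -2, G_u = -4, G_v = 0
EG - F^2 = 33/16;  g^inv = (16/33) * [[2, 1/4], [1/4, 17/16]]
first-kind symbols [ij,l] = (1/2)(d_i g_jl + d_j g_il - d_l g_ij): [uu,u] = E_u/2 = -5/4, [uu,v] = F_u - E_v/2 = 5, [uv,u] = E_v/2 = 1/2, [uv,v] = G_u/2 = -2, [vv,u] = F_v - G_u/2 = 0, [vv,v] = G_v/2 = 0
Gamma^u_ij = (G*[ij,u] - F*[ij,v])/(EG - F^2), Gamma^v_ij = (E*[ij,v] - F*[ij,u])/(EG - F^2)
Gamma_uuu = -20/33, Gamma_uuv = 8/33, Gamma_uvv = 0, Gamma_vuu = 80/33, Gamma_vuv = -32/33, Gamma_vvv = 0
d^2u/dtau^2 = -(Gamma_uuu*(1/8)^2 + 2*Gamma_uuv*(1/8)*(1/2) + Gamma_uvv*(1/2)^2) = -1/48
d^2v/dtau^2 = -(Gamma_vuu*(1/8)^2 + 2*Gamma_vuv*(1/8)*(1/2) + Gamma_vvv*(1/2)^2) = 1/12

Answer: Gamma_uuu = -20/33, Gamma_uuv = 8/33, Gamma_uvv = 0, Gamma_vuu = 80/33, Gamma_vuv = -32/33, Gamma_vvv = 0; accelerations (d^2u/dtau^2, d^2v/dtau^2) = (-1/48, 1/12)


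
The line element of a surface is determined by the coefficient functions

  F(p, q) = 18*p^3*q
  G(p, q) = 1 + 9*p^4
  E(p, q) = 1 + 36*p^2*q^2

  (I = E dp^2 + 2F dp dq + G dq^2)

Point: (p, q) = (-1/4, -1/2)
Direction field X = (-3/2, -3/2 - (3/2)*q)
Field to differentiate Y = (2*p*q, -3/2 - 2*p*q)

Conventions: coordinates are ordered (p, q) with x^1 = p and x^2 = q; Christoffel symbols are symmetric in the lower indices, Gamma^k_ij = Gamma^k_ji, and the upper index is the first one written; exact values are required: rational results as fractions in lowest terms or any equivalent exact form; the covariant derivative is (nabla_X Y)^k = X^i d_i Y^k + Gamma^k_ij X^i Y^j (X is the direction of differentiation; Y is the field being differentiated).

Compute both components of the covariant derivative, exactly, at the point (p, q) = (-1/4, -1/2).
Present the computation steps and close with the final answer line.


E = 25/16, F = 9/64, G = 265/256 at the point
E_p = -9/2, E_q = -9/4, F_p = -27/16, F_q = -9/32, G_p = -9/16, G_q = 0
EG - F^2 = 409/256;  g^inv = (256/409) * [[265/256, -9/64], [-9/64, 25/16]]
first-kind symbols [ij,l] = (1/2)(d_i g_jl + d_j g_il - d_l g_ij): [pp,p] = E_p/2 = -9/4, [pp,q] = F_p - E_q/2 = -9/16, [pq,p] = E_q/2 = -9/8, [pq,q] = G_p/2 = -9/32, [qq,p] = F_q - G_p/2 = 0, [qq,q] = G_q/2 = 0
Gamma^p_ij = (G*[ij,p] - F*[ij,q])/(EG - F^2), Gamma^q_ij = (E*[ij,q] - F*[ij,p])/(EG - F^2)
Gamma_ppp = -576/409, Gamma_ppq = -288/409, Gamma_pqq = 0, Gamma_qpp = -144/409, Gamma_qpq = -72/409, Gamma_qqq = 0
X = (-3/2, -3/4), Y = (1/4, -7/4) at the point

Answer: (nabla_X Y)^p = 2247/3272, (nabla_X Y)^q = -7107/3272


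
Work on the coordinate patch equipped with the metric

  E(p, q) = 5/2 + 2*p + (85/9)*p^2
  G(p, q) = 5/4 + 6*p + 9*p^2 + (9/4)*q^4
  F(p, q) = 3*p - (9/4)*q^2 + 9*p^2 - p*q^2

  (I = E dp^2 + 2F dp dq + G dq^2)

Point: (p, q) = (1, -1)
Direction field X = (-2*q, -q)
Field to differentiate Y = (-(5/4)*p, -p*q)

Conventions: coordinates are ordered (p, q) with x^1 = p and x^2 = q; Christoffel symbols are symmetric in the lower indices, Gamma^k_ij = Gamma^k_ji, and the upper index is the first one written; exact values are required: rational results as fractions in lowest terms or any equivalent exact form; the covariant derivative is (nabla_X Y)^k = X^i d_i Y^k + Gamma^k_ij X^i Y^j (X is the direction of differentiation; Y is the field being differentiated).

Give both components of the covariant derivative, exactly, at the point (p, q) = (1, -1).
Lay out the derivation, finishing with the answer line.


E = 251/18, F = 35/4, G = 37/2 at the point
E_p = 188/9, E_q = 0, F_p = 20, F_q = 13/2, G_p = 24, G_q = -9
EG - F^2 = 26123/144;  g^inv = (144/26123) * [[37/2, -35/4], [-35/4, 251/18]]
first-kind symbols [ij,l] = (1/2)(d_i g_jl + d_j g_il - d_l g_ij): [pp,p] = E_p/2 = 94/9, [pp,q] = F_p - E_q/2 = 20, [pq,p] = E_q/2 = 0, [pq,q] = G_p/2 = 12, [qq,p] = F_q - G_p/2 = -11/2, [qq,q] = G_q/2 = -9/2
Gamma^p_ij = (G*[ij,p] - F*[ij,q])/(EG - F^2), Gamma^q_ij = (E*[ij,q] - F*[ij,p])/(EG - F^2)
Gamma_ppp = 2624/26123, Gamma_ppq = -15120/26123, Gamma_pqq = -8982/26123, Gamma_qpp = 27000/26123, Gamma_qpq = 24096/26123, Gamma_qqq = -2106/26123
X = (2, 1), Y = (-5/4, 1) at the point

Answer: (nabla_X Y)^p = -184379/52246, (nabla_X Y)^q = -25411/26123


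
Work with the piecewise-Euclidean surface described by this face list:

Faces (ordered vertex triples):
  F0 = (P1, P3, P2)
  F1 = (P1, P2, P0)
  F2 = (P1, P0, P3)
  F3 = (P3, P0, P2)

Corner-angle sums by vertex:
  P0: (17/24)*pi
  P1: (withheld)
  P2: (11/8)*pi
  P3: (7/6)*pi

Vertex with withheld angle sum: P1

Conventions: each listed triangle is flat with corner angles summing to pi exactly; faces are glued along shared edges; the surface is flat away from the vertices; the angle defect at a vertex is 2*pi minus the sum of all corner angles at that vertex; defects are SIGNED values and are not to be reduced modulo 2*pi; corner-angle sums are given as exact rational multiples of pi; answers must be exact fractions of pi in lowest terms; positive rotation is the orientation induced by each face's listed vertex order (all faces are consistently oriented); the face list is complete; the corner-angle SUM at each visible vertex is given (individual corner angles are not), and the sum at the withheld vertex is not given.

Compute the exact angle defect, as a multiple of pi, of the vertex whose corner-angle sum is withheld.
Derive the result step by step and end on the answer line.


V = 4, E = 6, F = 4; chi = V - E + F = 2
Gauss-Bonnet: total defect = 2*pi*chi = 4*pi; visible defects sum to (11/4)*pi

Answer: defect(P1) = (5/4)*pi


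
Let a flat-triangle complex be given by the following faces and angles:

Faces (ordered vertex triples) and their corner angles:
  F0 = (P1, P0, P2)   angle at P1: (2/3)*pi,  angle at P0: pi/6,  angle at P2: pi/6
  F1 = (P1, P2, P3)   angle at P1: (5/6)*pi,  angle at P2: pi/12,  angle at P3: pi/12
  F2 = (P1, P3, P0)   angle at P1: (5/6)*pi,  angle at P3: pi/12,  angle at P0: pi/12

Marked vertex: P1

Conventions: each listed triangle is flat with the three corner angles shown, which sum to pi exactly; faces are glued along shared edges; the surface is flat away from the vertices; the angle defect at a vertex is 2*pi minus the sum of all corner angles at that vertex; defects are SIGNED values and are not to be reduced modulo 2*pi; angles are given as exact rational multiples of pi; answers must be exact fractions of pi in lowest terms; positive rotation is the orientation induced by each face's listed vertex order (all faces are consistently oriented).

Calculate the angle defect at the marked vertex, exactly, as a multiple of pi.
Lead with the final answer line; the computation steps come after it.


Answer: defect(P1) = -pi/3

Sum of corner angles at P1: (7/3)*pi
defect = 2*pi - (7/3)*pi


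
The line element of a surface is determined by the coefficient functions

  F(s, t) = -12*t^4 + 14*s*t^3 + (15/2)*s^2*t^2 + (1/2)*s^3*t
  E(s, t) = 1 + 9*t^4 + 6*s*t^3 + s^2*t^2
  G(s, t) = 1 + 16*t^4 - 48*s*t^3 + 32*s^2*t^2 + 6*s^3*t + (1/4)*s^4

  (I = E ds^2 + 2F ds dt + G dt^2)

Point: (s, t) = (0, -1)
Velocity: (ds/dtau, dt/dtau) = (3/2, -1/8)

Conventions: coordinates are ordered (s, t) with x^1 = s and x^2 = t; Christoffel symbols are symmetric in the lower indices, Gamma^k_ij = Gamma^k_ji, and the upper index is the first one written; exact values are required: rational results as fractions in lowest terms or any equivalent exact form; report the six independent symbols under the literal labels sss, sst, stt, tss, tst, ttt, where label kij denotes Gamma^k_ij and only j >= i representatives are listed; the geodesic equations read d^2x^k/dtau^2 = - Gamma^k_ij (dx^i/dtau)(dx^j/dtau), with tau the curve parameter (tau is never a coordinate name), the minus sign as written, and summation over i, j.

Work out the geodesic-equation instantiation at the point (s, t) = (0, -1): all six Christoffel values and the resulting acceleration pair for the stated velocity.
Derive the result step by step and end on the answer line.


E = 10, F = -12, G = 17 at the point
E_s = -6, E_t = -36, F_s = -14, F_t = 48, G_s = 48, G_t = -64
EG - F^2 = 26;  g^inv = (1/26) * [[17, 12], [12, 10]]
first-kind symbols [ij,l] = (1/2)(d_i g_jl + d_j g_il - d_l g_ij): [ss,s] = E_s/2 = -3, [ss,t] = F_s - E_t/2 = 4, [st,s] = E_t/2 = -18, [st,t] = G_s/2 = 24, [tt,s] = F_t - G_s/2 = 24, [tt,t] = G_t/2 = -32
Gamma^s_ij = (G*[ij,s] - F*[ij,t])/(EG - F^2), Gamma^t_ij = (E*[ij,t] - F*[ij,s])/(EG - F^2)
Gamma_sss = -3/26, Gamma_sst = -9/13, Gamma_stt = 12/13, Gamma_tss = 2/13, Gamma_tst = 12/13, Gamma_ttt = -16/13
d^2s/dtau^2 = -(Gamma_sss*(3/2)^2 + 2*Gamma_sst*(3/2)*(-1/8) + Gamma_stt*(-1/8)^2) = -3/208
d^2t/dtau^2 = -(Gamma_tss*(3/2)^2 + 2*Gamma_tst*(3/2)*(-1/8) + Gamma_ttt*(-1/8)^2) = 1/52

Answer: Gamma_sss = -3/26, Gamma_sst = -9/13, Gamma_stt = 12/13, Gamma_tss = 2/13, Gamma_tst = 12/13, Gamma_ttt = -16/13; accelerations (d^2s/dtau^2, d^2t/dtau^2) = (-3/208, 1/52)


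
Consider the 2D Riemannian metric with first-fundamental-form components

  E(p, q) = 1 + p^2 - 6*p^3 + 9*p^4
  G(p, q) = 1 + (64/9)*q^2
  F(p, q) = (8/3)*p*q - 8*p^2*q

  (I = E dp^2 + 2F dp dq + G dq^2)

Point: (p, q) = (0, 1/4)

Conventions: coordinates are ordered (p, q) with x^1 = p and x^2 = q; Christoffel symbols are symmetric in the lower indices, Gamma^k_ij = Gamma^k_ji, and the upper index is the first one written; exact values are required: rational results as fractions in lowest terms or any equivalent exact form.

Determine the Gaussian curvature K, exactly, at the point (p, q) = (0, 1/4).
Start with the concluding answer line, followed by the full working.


Answer: K = 216/169

E = 1, F = 0, G = 13/9, EG - F^2 = 13/9 at the point
E_p = 0, E_q = 0, F_p = 2/3, F_q = 0, G_p = 0, G_q = 32/9
E_qq = 0, F_pq = 8/3, G_pp = 0
Using the Brioschi determinant formula for K from the metric derivatives:
M1 = [[-E_qq/2 + F_pq - G_pp/2, E_p/2, F_p - E_q/2], [F_q - G_p/2, E, F], [G_q/2, F, G]] = [[8/3, 0, 2/3], [0, 1, 0], [16/9, 0, 13/9]]; det M1 = 8/3
M2 = [[0, E_q/2, G_p/2], [E_q/2, E, F], [G_p/2, F, G]] = [[0, 0, 0], [0, 1, 0], [0, 0, 13/9]]; det M2 = 0
det M1 - det M2 = 8/3; K = 8/3 / (13/9)^2 = 216/169


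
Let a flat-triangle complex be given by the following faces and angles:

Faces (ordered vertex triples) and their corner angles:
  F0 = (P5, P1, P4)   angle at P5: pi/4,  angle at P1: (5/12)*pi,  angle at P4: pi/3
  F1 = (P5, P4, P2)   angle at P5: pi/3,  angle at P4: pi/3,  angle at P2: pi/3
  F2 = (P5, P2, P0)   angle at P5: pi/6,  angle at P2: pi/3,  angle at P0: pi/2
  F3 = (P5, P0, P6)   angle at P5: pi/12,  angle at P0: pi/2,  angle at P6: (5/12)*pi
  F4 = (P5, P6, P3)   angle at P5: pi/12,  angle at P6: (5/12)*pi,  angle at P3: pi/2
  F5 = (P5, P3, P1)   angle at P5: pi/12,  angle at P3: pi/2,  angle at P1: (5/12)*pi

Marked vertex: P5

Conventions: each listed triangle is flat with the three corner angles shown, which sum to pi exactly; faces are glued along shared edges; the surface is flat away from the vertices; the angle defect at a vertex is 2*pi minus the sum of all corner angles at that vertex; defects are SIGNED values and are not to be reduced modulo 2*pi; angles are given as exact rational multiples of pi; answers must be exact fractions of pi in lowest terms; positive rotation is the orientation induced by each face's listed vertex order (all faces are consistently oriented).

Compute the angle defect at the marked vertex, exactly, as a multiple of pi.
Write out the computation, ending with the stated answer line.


Sum of corner angles at P5: pi
defect = 2*pi - pi

Answer: defect(P5) = pi


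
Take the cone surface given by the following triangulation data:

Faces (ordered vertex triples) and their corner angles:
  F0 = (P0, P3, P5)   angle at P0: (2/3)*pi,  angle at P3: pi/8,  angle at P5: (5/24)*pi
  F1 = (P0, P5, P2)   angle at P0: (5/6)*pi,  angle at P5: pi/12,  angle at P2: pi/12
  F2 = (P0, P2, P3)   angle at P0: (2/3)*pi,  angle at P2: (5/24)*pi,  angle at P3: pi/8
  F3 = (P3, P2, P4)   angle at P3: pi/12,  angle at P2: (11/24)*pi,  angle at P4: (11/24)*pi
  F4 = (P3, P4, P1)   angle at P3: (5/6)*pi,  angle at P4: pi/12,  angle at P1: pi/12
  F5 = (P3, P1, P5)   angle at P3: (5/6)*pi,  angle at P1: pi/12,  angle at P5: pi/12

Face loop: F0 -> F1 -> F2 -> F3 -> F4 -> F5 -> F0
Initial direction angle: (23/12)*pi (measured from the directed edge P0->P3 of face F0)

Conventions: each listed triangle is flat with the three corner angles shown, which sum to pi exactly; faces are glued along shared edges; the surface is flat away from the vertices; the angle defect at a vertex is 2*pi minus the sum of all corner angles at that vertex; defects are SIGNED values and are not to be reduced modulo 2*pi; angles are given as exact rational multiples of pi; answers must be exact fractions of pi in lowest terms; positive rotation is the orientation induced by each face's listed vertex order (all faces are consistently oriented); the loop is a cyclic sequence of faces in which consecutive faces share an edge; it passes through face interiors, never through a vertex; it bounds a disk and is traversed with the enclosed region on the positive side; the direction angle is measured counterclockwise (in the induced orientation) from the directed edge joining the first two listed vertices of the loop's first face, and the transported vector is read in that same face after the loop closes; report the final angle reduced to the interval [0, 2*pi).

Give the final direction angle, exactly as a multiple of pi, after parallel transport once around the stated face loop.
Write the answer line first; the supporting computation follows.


Answer: final direction angle = (7/4)*pi

enclosed vertex P0: corner angles sum to (13/6)*pi, defect = 2*pi - (13/6)*pi = -pi/6
enclosed vertex P3: corner angles sum to 2*pi, defect = 2*pi - 2*pi = 0
summing the enclosed defects onto the initial angle, mod 2*pi in the induced orientation:
final angle = (23/12)*pi - pi/6 = (7/4)*pi (mod 2*pi)


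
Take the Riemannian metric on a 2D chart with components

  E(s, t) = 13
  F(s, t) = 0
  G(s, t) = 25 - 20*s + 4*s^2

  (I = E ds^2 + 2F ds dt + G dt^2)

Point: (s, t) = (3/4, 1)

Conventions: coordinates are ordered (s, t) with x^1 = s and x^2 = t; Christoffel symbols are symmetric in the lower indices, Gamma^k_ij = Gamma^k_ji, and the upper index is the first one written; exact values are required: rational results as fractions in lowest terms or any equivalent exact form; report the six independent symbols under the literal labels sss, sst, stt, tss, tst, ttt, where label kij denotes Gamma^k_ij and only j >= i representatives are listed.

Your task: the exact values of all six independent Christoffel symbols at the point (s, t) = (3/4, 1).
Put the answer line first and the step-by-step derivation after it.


Answer: Gamma_sss = 0, Gamma_sst = 0, Gamma_stt = 7/13, Gamma_tss = 0, Gamma_tst = -4/7, Gamma_ttt = 0

E = 13, F = 0, G = 49/4 at the point
E_s = 0, E_t = 0, F_s = 0, F_t = 0, G_s = -14, G_t = 0
EG - F^2 = 637/4;  g^inv = (4/637) * [[49/4, 0], [0, 13]]
first-kind symbols [ij,l] = (1/2)(d_i g_jl + d_j g_il - d_l g_ij): [ss,s] = E_s/2 = 0, [ss,t] = F_s - E_t/2 = 0, [st,s] = E_t/2 = 0, [st,t] = G_s/2 = -7, [tt,s] = F_t - G_s/2 = 7, [tt,t] = G_t/2 = 0
Gamma^s_ij = (G*[ij,s] - F*[ij,t])/(EG - F^2), Gamma^t_ij = (E*[ij,t] - F*[ij,s])/(EG - F^2)


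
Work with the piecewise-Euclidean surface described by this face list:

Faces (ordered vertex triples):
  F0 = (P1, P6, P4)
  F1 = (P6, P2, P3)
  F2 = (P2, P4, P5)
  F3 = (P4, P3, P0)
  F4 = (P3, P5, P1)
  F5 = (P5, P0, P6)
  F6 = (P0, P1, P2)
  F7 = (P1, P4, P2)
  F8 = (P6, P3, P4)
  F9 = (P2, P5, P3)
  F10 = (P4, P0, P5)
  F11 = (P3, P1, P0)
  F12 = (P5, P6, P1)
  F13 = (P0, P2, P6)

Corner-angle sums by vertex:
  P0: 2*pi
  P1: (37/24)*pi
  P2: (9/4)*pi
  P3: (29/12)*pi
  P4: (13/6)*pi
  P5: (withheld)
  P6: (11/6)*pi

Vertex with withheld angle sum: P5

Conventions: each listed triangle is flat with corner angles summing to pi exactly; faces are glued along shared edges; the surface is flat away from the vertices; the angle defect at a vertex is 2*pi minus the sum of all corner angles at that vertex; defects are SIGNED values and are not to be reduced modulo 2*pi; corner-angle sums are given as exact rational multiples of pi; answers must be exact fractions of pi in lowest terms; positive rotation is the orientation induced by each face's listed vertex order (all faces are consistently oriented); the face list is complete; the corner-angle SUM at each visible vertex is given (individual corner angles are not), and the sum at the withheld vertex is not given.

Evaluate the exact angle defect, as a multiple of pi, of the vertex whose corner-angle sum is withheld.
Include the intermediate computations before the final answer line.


V = 7, E = 21, F = 14; chi = V - E + F = 0
Gauss-Bonnet: total defect = 2*pi*chi = 0; visible defects sum to (-5/24)*pi

Answer: defect(P5) = (5/24)*pi
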